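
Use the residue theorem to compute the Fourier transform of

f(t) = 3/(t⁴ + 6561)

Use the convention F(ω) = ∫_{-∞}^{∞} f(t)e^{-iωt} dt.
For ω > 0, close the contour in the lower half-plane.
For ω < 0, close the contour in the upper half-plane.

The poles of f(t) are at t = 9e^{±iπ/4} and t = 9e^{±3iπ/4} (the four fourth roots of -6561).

Let g(z) = f(z)e^{-iωz}; for large |z| the factor e^{-iωz} decays in the lower half-plane when ω > 0 and in the upper half-plane when ω < 0.

Case ω > 0 (lower half-plane, clockwise contour ⇒ F(ω) = -2πi·ΣRes):
  Res_{z = - \frac{9 \sqrt{2}}{2} - \frac{9 \sqrt{2} i}{2}} g(z) = \frac{\sqrt{2} i \left(1 - i\right) e^{\frac{9 \sqrt{2} \omega \left(-1 + i\right)}{2}}}{1944}
  Res_{z = \frac{9 \sqrt{2}}{2} - \frac{9 \sqrt{2} i}{2}} g(z) = \frac{\sqrt{2} i \left(1 + i\right) e^{- \frac{9 \sqrt{2} \omega \left(1 + i\right)}{2}}}{1944}
  F(ω) = -2πi·ΣRes = \frac{\sqrt{2} \pi \left(1 - i\right) \left(e^{9 \sqrt{2} i \omega} + i\right) e^{- \frac{9 \sqrt{2} \omega \left(1 + i\right)}{2}}}{972} = \frac{\pi e^{- \frac{9 \sqrt{2} \omega}{2}} \sin{\left(\frac{9 \sqrt{2} \omega}{2} + \frac{\pi}{4} \right)}}{243}

Case ω < 0 (upper half-plane, counterclockwise contour ⇒ F(ω) = +2πi·ΣRes):
  Res_{z = \frac{9 \sqrt{2}}{2} + \frac{9 \sqrt{2} i}{2}} g(z) = \frac{\sqrt{2} i \left(-1 + i\right) e^{\frac{9 \sqrt{2} \omega \left(1 - i\right)}{2}}}{1944}
  Res_{z = - \frac{9 \sqrt{2}}{2} + \frac{9 \sqrt{2} i}{2}} g(z) = \frac{\sqrt{2} \left(1 - i\right) e^{\frac{9 \sqrt{2} \omega \left(1 + i\right)}{2}}}{1944}
  F(ω) = 2πi·ΣRes = - \frac{\sqrt{2} i \pi \left(i \left(1 - i\right) e^{\frac{9 \sqrt{2} \omega \left(1 - i\right)}{2}} - \left(1 - i\right) e^{\frac{9 \sqrt{2} \omega \left(1 + i\right)}{2}}\right)}{972} = \frac{\pi e^{\frac{9 \sqrt{2} \omega}{2}} \cos{\left(\frac{9 \sqrt{2} \omega}{2} + \frac{\pi}{4} \right)}}{243}

Both cases combine into a single formula in |ω|:

F(ω) = \frac{\pi e^{- \frac{9 \sqrt{2} \left|{\omega}\right|}{2}} \sin{\left(\frac{9 \sqrt{2} \left|{\omega}\right|}{2} + \frac{\pi}{4} \right)}}{243}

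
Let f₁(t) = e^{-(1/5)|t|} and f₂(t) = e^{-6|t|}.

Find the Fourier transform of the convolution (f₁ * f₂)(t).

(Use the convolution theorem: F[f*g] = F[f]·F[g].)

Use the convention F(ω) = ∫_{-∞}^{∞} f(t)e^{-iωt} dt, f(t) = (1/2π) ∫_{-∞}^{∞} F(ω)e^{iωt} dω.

F[f₁*f₂](ω) = \frac{120}{\left(\omega^{2} + 36\right) \left(25 \omega^{2} + 1\right)}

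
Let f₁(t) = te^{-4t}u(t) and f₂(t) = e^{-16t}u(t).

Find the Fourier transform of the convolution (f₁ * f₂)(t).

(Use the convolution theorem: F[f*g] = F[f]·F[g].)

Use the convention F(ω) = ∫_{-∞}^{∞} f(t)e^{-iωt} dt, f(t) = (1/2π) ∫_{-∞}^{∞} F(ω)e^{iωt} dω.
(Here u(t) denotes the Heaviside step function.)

F[f₁*f₂](ω) = \frac{1}{\left(i \omega + 4\right)^{2} \left(i \omega + 16\right)}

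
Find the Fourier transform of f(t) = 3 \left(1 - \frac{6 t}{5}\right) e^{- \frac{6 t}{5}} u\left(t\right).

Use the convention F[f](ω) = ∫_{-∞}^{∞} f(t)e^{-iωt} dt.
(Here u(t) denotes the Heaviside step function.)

F(ω) = \frac{75 i \omega}{- 25 \omega^{2} + 60 i \omega + 36}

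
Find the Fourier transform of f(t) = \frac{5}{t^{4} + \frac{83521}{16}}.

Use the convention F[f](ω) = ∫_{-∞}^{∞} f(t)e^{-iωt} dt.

F(ω) = \frac{40 \pi e^{- \frac{17 \sqrt{2} \left|{\omega}\right|}{4}} \sin{\left(\frac{17 \sqrt{2} \left|{\omega}\right|}{4} + \frac{\pi}{4} \right)}}{4913}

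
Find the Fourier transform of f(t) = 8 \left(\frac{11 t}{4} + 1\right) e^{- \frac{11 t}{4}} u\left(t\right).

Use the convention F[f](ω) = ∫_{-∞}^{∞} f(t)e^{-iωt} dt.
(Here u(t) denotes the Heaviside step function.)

F(ω) = \frac{64 \left(- 2 i \omega - 11\right)}{16 \omega^{2} - 88 i \omega - 121}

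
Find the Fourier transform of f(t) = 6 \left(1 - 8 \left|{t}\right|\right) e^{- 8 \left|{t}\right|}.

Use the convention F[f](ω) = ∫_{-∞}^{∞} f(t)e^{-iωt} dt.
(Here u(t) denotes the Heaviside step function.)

F(ω) = \frac{192 \omega^{2}}{\left(\omega^{2} + 64\right)^{2}}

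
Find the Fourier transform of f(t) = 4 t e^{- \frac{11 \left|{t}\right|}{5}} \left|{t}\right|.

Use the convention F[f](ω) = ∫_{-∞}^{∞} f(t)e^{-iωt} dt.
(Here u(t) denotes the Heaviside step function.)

F(ω) = \frac{10000 i \omega \left(25 \omega^{2} - 363\right)}{\left(25 \omega^{2} + 121\right)^{3}}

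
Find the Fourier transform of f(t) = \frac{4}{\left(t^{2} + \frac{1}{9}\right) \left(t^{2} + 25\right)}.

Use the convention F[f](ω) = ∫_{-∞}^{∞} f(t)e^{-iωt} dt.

F(ω) = - \frac{9 \pi e^{- 5 \left|{\omega}\right|}}{280} + \frac{27 \pi e^{- \frac{\left|{\omega}\right|}{3}}}{56}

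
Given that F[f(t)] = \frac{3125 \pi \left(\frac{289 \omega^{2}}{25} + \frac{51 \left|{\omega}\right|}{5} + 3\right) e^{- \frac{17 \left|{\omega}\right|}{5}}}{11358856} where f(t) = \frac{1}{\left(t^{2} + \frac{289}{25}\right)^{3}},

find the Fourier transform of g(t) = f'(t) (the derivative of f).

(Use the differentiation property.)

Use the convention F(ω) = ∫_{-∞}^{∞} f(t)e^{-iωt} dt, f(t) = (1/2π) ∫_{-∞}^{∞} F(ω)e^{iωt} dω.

F[g](ω) = \frac{125 i \pi \omega \left(289 \omega^{2} + 255 \left|{\omega}\right| + 75\right) e^{- \frac{17 \left|{\omega}\right|}{5}}}{11358856}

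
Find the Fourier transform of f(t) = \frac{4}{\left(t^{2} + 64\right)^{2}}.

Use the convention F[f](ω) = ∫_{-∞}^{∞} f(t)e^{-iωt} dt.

F(ω) = \frac{\pi \left(8 \left|{\omega}\right| + 1\right) e^{- 8 \left|{\omega}\right|}}{256}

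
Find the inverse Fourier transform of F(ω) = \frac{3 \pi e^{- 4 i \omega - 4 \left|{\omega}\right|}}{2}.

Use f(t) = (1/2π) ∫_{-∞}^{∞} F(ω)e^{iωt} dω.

f(t) = \frac{6}{\left(t - 4\right)^{2} + 16}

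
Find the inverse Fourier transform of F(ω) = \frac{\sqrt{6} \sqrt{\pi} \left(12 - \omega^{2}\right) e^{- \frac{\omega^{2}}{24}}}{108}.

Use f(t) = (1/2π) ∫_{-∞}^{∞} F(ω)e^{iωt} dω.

f(t) = 8 t^{2} e^{- 6 t^{2}}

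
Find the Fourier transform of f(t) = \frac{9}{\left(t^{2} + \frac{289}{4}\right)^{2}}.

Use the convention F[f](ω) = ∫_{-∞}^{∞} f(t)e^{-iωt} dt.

F(ω) = \frac{18 \pi \left(17 \left|{\omega}\right| + 2\right) e^{- \frac{17 \left|{\omega}\right|}{2}}}{4913}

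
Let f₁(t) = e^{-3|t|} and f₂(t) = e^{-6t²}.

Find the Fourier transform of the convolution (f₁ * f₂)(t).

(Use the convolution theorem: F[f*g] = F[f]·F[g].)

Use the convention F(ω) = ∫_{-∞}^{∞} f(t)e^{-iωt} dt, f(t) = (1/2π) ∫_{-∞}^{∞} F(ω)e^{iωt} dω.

F[f₁*f₂](ω) = \frac{\sqrt{6} \sqrt{\pi} e^{- \frac{\omega^{2}}{24}}}{\omega^{2} + 9}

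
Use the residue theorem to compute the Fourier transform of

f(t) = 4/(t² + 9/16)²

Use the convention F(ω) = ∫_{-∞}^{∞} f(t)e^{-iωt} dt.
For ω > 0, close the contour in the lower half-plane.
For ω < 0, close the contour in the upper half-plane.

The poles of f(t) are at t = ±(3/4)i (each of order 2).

Let g(z) = f(z)e^{-iωz}; for large |z| the factor e^{-iωz} decays in the lower half-plane when ω > 0 and in the upper half-plane when ω < 0.

Case ω > 0 (lower half-plane, clockwise contour ⇒ F(ω) = -2πi·ΣRes):
  Res_{z = - \frac{3 i}{4}} g(z) = \frac{16 i \left(3 \omega + 4\right) e^{- \frac{3 \omega}{4}}}{27} (pole of order 2)
  F(ω) = -2πi·ΣRes = \frac{32 \pi \left(3 \omega + 4\right) e^{- \frac{3 \omega}{4}}}{27}

Case ω < 0 (upper half-plane, counterclockwise contour ⇒ F(ω) = +2πi·ΣRes):
  Res_{z = \frac{3 i}{4}} g(z) = \frac{16 i \left(3 \omega - 4\right) e^{\frac{3 \omega}{4}}}{27} (pole of order 2)
  F(ω) = 2πi·ΣRes = \frac{32 \pi \left(4 - 3 \omega\right) e^{\frac{3 \omega}{4}}}{27}

Both cases combine into a single formula in |ω|:

F(ω) = \frac{32 \pi \left(3 \left|{\omega}\right| + 4\right) e^{- \frac{3 \left|{\omega}\right|}{4}}}{27}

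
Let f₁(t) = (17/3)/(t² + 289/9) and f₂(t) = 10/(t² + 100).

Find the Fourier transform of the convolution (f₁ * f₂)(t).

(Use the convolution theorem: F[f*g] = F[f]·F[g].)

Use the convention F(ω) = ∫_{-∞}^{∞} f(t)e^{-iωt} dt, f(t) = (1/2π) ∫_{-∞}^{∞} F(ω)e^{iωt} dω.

F[f₁*f₂](ω) = \pi^{2} e^{- \frac{47 \left|{\omega}\right|}{3}}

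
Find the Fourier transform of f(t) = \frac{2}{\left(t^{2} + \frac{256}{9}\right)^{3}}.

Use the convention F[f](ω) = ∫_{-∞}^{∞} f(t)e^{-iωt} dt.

F(ω) = \frac{27 \pi \left(256 \omega^{2} + 144 \left|{\omega}\right| + 27\right) e^{- \frac{16 \left|{\omega}\right|}{3}}}{4194304}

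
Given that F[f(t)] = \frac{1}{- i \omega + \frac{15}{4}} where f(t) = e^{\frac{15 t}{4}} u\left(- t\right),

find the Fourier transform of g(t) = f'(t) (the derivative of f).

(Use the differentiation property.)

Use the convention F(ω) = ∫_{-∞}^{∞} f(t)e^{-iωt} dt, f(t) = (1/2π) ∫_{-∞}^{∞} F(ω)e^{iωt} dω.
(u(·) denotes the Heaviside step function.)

F[g](ω) = - \frac{4 \omega}{4 \omega + 15 i}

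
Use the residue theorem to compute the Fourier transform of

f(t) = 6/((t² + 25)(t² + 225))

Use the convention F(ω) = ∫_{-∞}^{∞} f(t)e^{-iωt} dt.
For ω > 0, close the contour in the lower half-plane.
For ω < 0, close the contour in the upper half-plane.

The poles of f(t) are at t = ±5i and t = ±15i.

Let g(z) = f(z)e^{-iωz}; for large |z| the factor e^{-iωz} decays in the lower half-plane when ω > 0 and in the upper half-plane when ω < 0.

Case ω > 0 (lower half-plane, clockwise contour ⇒ F(ω) = -2πi·ΣRes):
  Res_{z = - 5 i} g(z) = \frac{3 i e^{- 5 \omega}}{1000}
  Res_{z = - 15 i} g(z) = - \frac{i e^{- 15 \omega}}{1000}
  F(ω) = -2πi·ΣRes = \frac{\pi \left(3 e^{10 \omega} - 1\right) e^{- 15 \omega}}{500}

Case ω < 0 (upper half-plane, counterclockwise contour ⇒ F(ω) = +2πi·ΣRes):
  Res_{z = 5 i} g(z) = - \frac{3 i e^{5 \omega}}{1000}
  Res_{z = 15 i} g(z) = \frac{i e^{15 \omega}}{1000}
  F(ω) = 2πi·ΣRes = \frac{\pi \left(3 - e^{10 \omega}\right) e^{5 \omega}}{500}

Both cases combine into a single formula in |ω|:

F(ω) = \frac{\pi \left(3 e^{10 \left|{\omega}\right|} - 1\right) e^{- 15 \left|{\omega}\right|}}{500}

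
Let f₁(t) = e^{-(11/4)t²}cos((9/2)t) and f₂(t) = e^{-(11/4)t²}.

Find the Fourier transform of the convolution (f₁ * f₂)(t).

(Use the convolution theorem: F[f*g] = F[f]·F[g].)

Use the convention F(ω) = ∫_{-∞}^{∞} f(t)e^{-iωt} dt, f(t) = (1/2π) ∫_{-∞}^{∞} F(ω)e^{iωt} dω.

F[f₁*f₂](ω) = \frac{2 \pi \left(e^{\frac{18 \omega}{11}} + 1\right) e^{- \frac{2 \omega^{2}}{11} - \frac{9 \omega}{11} - \frac{81}{44}}}{11}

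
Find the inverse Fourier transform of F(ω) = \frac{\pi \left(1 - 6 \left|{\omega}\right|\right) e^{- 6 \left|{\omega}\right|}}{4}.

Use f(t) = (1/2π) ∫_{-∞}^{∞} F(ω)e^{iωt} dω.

f(t) = \frac{3 t^{2}}{\left(t^{2} + 36\right)^{2}}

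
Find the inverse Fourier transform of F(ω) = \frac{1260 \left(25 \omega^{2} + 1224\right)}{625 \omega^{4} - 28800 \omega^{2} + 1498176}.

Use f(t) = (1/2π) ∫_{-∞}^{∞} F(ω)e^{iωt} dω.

f(t) = 7 e^{- \frac{18 \left|{t}\right|}{5}} \cos{\left(6 \left|{t}\right| \right)}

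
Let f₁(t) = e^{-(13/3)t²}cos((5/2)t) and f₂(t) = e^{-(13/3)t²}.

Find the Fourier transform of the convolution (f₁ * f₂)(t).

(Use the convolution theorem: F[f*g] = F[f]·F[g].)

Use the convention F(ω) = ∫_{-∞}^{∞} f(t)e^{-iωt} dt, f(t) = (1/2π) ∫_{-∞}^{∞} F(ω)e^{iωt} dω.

F[f₁*f₂](ω) = \frac{3 \pi \left(e^{\frac{15 \omega}{26}} + 1\right) e^{- \frac{3 \omega^{2}}{26} - \frac{15 \omega}{52} - \frac{75}{208}}}{26}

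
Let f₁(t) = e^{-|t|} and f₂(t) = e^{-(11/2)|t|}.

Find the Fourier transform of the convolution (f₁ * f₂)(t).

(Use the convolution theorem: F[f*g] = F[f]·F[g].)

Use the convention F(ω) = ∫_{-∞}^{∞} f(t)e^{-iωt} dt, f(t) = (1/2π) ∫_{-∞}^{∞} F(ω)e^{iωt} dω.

F[f₁*f₂](ω) = \frac{88}{\left(\omega^{2} + 1\right) \left(4 \omega^{2} + 121\right)}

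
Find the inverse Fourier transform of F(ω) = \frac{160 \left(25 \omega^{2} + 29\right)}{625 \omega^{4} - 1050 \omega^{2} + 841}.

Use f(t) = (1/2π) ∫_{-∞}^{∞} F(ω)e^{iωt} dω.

f(t) = 8 e^{- \frac{2 \left|{t}\right|}{5}} \cos{\left(\left|{t}\right| \right)}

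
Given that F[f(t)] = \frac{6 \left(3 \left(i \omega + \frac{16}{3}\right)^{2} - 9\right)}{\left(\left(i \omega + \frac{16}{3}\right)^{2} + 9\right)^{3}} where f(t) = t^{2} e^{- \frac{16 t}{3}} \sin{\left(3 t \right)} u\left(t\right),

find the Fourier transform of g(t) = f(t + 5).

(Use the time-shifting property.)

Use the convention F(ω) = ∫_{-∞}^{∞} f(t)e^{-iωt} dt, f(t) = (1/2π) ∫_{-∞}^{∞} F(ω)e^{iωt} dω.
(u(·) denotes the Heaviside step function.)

F[g](ω) = \frac{1458 \left(\left(3 i \omega + 16\right)^{2} - 27\right) e^{5 i \omega}}{\left(\left(3 i \omega + 16\right)^{2} + 81\right)^{3}}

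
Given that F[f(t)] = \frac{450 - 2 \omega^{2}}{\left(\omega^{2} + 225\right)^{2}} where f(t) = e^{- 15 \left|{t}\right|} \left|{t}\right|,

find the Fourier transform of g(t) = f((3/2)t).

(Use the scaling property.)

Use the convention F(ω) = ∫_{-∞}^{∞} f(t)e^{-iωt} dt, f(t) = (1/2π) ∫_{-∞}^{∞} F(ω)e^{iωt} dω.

F[g](ω) = \frac{12 \left(2025 - 4 \omega^{2}\right)}{\left(4 \omega^{2} + 2025\right)^{2}}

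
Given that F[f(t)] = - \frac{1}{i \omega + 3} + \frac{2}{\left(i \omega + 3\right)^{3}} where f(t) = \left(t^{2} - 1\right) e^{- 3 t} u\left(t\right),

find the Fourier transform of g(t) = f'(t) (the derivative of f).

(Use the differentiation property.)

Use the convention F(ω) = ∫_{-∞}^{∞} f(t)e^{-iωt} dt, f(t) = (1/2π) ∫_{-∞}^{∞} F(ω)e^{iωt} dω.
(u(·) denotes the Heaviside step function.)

F[g](ω) = \frac{i \omega \left(2 i \omega - \left(i \omega + 3\right)^{3} + 6\right)}{\left(i \omega + 3\right)^{4}}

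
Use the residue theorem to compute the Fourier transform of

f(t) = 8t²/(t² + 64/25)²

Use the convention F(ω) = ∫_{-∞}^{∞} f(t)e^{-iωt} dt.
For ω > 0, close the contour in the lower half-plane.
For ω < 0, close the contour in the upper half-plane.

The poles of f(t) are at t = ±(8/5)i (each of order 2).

Let g(z) = f(z)e^{-iωz}; for large |z| the factor e^{-iωz} decays in the lower half-plane when ω > 0 and in the upper half-plane when ω < 0.

Case ω > 0 (lower half-plane, clockwise contour ⇒ F(ω) = -2πi·ΣRes):
  Res_{z = - \frac{8 i}{5}} g(z) = \frac{i \left(5 - 8 \omega\right) e^{- \frac{8 \omega}{5}}}{4} (pole of order 2)
  F(ω) = -2πi·ΣRes = \frac{\pi \left(5 - 8 \omega\right) e^{- \frac{8 \omega}{5}}}{2}

Case ω < 0 (upper half-plane, counterclockwise contour ⇒ F(ω) = +2πi·ΣRes):
  Res_{z = \frac{8 i}{5}} g(z) = \frac{i \left(- 8 \omega - 5\right) e^{\frac{8 \omega}{5}}}{4} (pole of order 2)
  F(ω) = 2πi·ΣRes = \frac{\pi \left(8 \omega + 5\right) e^{\frac{8 \omega}{5}}}{2}

Both cases combine into a single formula in |ω|:

F(ω) = \frac{\pi \left(5 - 8 \left|{\omega}\right|\right) e^{- \frac{8 \left|{\omega}\right|}{5}}}{2}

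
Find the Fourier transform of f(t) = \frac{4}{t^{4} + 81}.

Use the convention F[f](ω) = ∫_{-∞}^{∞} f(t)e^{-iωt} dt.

F(ω) = \frac{4 \pi e^{- \frac{3 \sqrt{2} \left|{\omega}\right|}{2}} \sin{\left(\frac{3 \sqrt{2} \left|{\omega}\right|}{2} + \frac{\pi}{4} \right)}}{27}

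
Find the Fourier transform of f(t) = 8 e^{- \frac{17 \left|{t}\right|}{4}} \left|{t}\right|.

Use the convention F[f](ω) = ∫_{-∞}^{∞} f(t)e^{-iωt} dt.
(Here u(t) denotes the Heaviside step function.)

F(ω) = \frac{256 \left(289 - 16 \omega^{2}\right)}{\left(16 \omega^{2} + 289\right)^{2}}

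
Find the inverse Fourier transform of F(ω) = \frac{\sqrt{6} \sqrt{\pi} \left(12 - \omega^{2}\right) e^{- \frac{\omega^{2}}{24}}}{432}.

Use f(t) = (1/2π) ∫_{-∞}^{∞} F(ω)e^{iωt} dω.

f(t) = 2 t^{2} e^{- 6 t^{2}}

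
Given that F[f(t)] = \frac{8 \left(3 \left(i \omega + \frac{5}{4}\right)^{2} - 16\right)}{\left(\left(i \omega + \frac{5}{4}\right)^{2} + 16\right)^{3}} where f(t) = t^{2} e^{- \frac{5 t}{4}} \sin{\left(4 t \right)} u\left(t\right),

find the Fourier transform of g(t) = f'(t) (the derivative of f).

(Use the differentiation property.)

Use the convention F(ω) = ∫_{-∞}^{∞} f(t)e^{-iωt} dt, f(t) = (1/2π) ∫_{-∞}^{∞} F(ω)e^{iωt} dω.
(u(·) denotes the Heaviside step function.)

F[g](ω) = \frac{2048 i \omega \left(3 \left(4 i \omega + 5\right)^{2} - 256\right)}{\left(\left(4 i \omega + 5\right)^{2} + 256\right)^{3}}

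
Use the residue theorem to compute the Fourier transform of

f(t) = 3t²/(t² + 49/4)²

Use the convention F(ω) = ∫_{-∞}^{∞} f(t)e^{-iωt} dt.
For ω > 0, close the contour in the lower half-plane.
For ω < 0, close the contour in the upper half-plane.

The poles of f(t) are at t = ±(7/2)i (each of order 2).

Let g(z) = f(z)e^{-iωz}; for large |z| the factor e^{-iωz} decays in the lower half-plane when ω > 0 and in the upper half-plane when ω < 0.

Case ω > 0 (lower half-plane, clockwise contour ⇒ F(ω) = -2πi·ΣRes):
  Res_{z = - \frac{7 i}{2}} g(z) = \frac{3 i \left(2 - 7 \omega\right) e^{- \frac{7 \omega}{2}}}{28} (pole of order 2)
  F(ω) = -2πi·ΣRes = \frac{3 \pi \left(2 - 7 \omega\right) e^{- \frac{7 \omega}{2}}}{14}

Case ω < 0 (upper half-plane, counterclockwise contour ⇒ F(ω) = +2πi·ΣRes):
  Res_{z = \frac{7 i}{2}} g(z) = \frac{3 i \left(- 7 \omega - 2\right) e^{\frac{7 \omega}{2}}}{28} (pole of order 2)
  F(ω) = 2πi·ΣRes = \frac{3 \pi \left(7 \omega + 2\right) e^{\frac{7 \omega}{2}}}{14}

Both cases combine into a single formula in |ω|:

F(ω) = \frac{3 \pi \left(2 - 7 \left|{\omega}\right|\right) e^{- \frac{7 \left|{\omega}\right|}{2}}}{14}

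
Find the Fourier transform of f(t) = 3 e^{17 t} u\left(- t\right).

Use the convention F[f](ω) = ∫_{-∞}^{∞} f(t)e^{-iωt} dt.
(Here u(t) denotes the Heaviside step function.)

F(ω) = - \frac{3}{i \omega - 17}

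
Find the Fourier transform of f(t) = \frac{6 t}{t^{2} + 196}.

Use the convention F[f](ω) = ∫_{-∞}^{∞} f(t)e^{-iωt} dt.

F(ω) = - 6 i \pi e^{- 14 \left|{\omega}\right|} \operatorname{sign}{\left(\omega \right)}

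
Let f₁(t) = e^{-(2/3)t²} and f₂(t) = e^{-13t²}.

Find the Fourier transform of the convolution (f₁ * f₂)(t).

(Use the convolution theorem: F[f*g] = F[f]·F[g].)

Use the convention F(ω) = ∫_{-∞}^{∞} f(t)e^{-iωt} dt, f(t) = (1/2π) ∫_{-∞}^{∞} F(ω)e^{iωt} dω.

F[f₁*f₂](ω) = \frac{\sqrt{78} \pi e^{- \frac{41 \omega^{2}}{104}}}{26}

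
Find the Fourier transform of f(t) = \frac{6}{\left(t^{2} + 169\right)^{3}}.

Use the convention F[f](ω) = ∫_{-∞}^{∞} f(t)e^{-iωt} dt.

F(ω) = \frac{3 \pi \left(169 \omega^{2} + 39 \left|{\omega}\right| + 3\right) e^{- 13 \left|{\omega}\right|}}{1485172}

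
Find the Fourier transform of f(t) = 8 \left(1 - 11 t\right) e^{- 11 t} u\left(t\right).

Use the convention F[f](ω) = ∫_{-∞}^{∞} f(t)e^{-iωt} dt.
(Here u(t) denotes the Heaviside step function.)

F(ω) = \frac{8 i \omega}{- \omega^{2} + 22 i \omega + 121}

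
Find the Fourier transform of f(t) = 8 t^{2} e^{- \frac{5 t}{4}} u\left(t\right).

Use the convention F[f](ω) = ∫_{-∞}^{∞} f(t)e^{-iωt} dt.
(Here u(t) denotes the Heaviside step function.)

F(ω) = \frac{1024}{\left(4 i \omega + 5\right)^{3}}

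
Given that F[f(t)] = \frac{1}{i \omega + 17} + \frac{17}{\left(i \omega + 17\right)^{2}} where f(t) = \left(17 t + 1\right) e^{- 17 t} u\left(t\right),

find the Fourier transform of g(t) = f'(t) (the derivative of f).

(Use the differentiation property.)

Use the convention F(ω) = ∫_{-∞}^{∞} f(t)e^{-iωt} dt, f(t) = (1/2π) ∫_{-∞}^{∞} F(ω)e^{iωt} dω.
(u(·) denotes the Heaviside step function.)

F[g](ω) = \frac{\omega \left(\omega - 34 i\right)}{\omega^{2} - 34 i \omega - 289}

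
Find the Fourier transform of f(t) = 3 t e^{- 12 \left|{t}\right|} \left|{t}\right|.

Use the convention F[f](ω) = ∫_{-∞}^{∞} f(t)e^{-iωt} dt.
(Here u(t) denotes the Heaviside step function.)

F(ω) = \frac{12 i \omega \left(\omega^{2} - 432\right)}{\left(\omega^{2} + 144\right)^{3}}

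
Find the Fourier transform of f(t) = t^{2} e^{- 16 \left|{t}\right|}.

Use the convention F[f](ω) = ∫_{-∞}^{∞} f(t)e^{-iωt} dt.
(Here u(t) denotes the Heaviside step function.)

F(ω) = \frac{64 \left(256 - 3 \omega^{2}\right)}{\left(\omega^{2} + 256\right)^{3}}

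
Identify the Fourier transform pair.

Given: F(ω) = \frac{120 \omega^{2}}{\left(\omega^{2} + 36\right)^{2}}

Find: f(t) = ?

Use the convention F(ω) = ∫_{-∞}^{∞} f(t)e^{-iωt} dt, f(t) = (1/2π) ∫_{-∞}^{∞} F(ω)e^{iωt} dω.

f(t) = 5 \left(1 - 6 \left|{t}\right|\right) e^{- 6 \left|{t}\right|}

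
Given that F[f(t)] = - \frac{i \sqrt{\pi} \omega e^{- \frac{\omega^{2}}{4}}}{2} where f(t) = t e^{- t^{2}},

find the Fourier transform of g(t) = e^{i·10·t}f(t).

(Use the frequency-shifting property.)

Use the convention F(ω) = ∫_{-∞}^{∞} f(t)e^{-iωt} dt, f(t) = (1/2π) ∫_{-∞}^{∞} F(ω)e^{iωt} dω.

F[g](ω) = \frac{i \sqrt{\pi} \left(10 - \omega\right) e^{- \frac{\left(\omega - 10\right)^{2}}{4}}}{2}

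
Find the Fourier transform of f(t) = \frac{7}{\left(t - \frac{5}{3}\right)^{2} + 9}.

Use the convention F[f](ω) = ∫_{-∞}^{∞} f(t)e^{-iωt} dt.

F(ω) = \frac{7 \pi e^{- \frac{5 i \omega}{3} - 3 \left|{\omega}\right|}}{3}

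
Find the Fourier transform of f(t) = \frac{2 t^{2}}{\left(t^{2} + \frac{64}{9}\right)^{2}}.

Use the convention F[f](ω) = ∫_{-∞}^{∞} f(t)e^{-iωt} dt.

F(ω) = \frac{\pi \left(3 - 8 \left|{\omega}\right|\right) e^{- \frac{8 \left|{\omega}\right|}{3}}}{8}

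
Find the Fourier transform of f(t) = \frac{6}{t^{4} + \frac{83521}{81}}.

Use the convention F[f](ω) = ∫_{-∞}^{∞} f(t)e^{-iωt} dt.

F(ω) = \frac{162 \pi e^{- \frac{17 \sqrt{2} \left|{\omega}\right|}{6}} \sin{\left(\frac{17 \sqrt{2} \left|{\omega}\right|}{6} + \frac{\pi}{4} \right)}}{4913}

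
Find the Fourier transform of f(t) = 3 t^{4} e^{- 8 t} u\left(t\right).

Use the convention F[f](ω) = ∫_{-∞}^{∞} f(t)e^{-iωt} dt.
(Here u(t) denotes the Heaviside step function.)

F(ω) = \frac{72}{\left(i \omega + 8\right)^{5}}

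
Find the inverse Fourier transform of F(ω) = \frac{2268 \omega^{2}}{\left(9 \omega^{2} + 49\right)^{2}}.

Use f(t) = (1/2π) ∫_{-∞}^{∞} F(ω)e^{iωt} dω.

f(t) = 3 \left(1 - \frac{7 \left|{t}\right|}{3}\right) e^{- \frac{7 \left|{t}\right|}{3}}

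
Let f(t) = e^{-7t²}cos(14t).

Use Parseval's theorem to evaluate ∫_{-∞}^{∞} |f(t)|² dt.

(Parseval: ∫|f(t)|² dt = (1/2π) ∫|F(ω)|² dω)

∫|f(t)|² dt = \frac{\sqrt{14} \sqrt{\pi} \left(1 + e^{14}\right)}{28 e^{14}}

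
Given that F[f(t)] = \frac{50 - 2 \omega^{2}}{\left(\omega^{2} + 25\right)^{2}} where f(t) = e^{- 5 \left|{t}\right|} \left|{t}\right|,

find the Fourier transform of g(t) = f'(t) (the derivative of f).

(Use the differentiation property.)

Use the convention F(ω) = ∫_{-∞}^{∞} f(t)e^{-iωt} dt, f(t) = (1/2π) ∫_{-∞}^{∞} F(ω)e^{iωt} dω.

F[g](ω) = - \frac{2 i \omega \left(\omega^{2} - 25\right)}{\left(\omega^{2} + 25\right)^{2}}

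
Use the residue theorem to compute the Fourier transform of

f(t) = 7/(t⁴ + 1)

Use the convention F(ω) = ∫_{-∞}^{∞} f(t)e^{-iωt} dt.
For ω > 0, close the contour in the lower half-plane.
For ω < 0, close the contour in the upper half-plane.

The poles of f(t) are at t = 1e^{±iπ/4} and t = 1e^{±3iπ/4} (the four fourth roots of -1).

Let g(z) = f(z)e^{-iωz}; for large |z| the factor e^{-iωz} decays in the lower half-plane when ω > 0 and in the upper half-plane when ω < 0.

Case ω > 0 (lower half-plane, clockwise contour ⇒ F(ω) = -2πi·ΣRes):
  Res_{z = - \frac{\sqrt{2}}{2} - \frac{\sqrt{2} i}{2}} g(z) = \frac{7 \sqrt{2} i \left(1 - i\right) e^{\frac{\sqrt{2} \omega \left(-1 + i\right)}{2}}}{8}
  Res_{z = \frac{\sqrt{2}}{2} - \frac{\sqrt{2} i}{2}} g(z) = \frac{7 \sqrt{2} i \left(1 + i\right) e^{- \frac{\sqrt{2} \omega \left(1 + i\right)}{2}}}{8}
  F(ω) = -2πi·ΣRes = \frac{7 \sqrt{2} \pi \left(1 - i\right) \left(e^{\sqrt{2} i \omega} + i\right) e^{- \frac{\sqrt{2} \omega \left(1 + i\right)}{2}}}{4} = 7 \pi e^{- \frac{\sqrt{2} \omega}{2}} \sin{\left(\frac{\sqrt{2} \omega}{2} + \frac{\pi}{4} \right)}

Case ω < 0 (upper half-plane, counterclockwise contour ⇒ F(ω) = +2πi·ΣRes):
  Res_{z = \frac{\sqrt{2}}{2} + \frac{\sqrt{2} i}{2}} g(z) = \frac{7 \sqrt{2} i \left(-1 + i\right) e^{\frac{\sqrt{2} \omega \left(1 - i\right)}{2}}}{8}
  Res_{z = - \frac{\sqrt{2}}{2} + \frac{\sqrt{2} i}{2}} g(z) = \frac{7 \sqrt{2} \left(1 - i\right) e^{\frac{\sqrt{2} \omega \left(1 + i\right)}{2}}}{8}
  F(ω) = 2πi·ΣRes = - \frac{7 \sqrt{2} i \pi \left(i \left(1 - i\right) e^{\frac{\sqrt{2} \omega \left(1 - i\right)}{2}} - \left(1 - i\right) e^{\frac{\sqrt{2} \omega \left(1 + i\right)}{2}}\right)}{4} = 7 \pi e^{\frac{\sqrt{2} \omega}{2}} \cos{\left(\frac{\sqrt{2} \omega}{2} + \frac{\pi}{4} \right)}

Both cases combine into a single formula in |ω|:

F(ω) = 7 \pi e^{- \frac{\sqrt{2} \left|{\omega}\right|}{2}} \sin{\left(\frac{\sqrt{2} \left|{\omega}\right|}{2} + \frac{\pi}{4} \right)}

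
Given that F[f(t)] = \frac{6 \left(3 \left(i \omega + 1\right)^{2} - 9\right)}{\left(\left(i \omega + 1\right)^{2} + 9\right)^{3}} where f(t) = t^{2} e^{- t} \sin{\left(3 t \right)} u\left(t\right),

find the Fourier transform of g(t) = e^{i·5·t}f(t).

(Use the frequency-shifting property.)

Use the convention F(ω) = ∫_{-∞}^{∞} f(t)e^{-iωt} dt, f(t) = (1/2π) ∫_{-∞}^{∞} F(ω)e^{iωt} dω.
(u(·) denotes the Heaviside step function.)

F[g](ω) = \frac{18 \left(\left(i \left(\omega - 5\right) + 1\right)^{2} - 3\right)}{\left(\left(i \left(\omega - 5\right) + 1\right)^{2} + 9\right)^{3}}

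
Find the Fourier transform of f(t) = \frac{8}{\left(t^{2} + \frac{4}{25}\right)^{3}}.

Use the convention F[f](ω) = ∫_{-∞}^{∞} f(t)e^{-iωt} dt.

F(ω) = \frac{125 \pi \left(4 \omega^{2} + 30 \left|{\omega}\right| + 75\right) e^{- \frac{2 \left|{\omega}\right|}{5}}}{32}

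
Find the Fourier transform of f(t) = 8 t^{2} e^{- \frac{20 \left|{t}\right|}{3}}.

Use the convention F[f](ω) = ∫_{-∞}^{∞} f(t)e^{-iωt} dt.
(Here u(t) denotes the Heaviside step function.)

F(ω) = \frac{17280 \left(400 - 27 \omega^{2}\right)}{\left(9 \omega^{2} + 400\right)^{3}}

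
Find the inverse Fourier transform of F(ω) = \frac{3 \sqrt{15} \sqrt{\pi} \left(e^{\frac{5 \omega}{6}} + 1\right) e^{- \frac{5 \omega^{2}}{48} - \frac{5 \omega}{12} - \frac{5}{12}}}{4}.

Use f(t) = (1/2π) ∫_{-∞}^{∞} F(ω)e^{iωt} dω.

f(t) = 9 e^{- \frac{12 t^{2}}{5}} \cos{\left(2 t \right)}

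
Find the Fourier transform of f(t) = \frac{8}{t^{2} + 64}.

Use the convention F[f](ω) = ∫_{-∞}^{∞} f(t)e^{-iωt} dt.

F(ω) = \pi e^{- 8 \left|{\omega}\right|}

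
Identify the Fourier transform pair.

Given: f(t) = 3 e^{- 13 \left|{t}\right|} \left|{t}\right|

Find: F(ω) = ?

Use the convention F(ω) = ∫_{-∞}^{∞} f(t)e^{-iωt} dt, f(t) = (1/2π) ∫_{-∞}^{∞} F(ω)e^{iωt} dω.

F(ω) = \frac{6 \left(169 - \omega^{2}\right)}{\left(\omega^{2} + 169\right)^{2}}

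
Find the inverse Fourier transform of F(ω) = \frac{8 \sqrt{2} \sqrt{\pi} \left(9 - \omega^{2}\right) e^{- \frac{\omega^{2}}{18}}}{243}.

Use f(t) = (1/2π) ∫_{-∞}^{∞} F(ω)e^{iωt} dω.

f(t) = 8 t^{2} e^{- \frac{9 t^{2}}{2}}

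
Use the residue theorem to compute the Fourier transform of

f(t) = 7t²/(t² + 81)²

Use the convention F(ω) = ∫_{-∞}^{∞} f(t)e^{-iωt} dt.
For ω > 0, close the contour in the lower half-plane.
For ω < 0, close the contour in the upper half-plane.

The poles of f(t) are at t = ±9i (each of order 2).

Let g(z) = f(z)e^{-iωz}; for large |z| the factor e^{-iωz} decays in the lower half-plane when ω > 0 and in the upper half-plane when ω < 0.

Case ω > 0 (lower half-plane, clockwise contour ⇒ F(ω) = -2πi·ΣRes):
  Res_{z = - 9 i} g(z) = \frac{7 i \left(1 - 9 \omega\right) e^{- 9 \omega}}{36} (pole of order 2)
  F(ω) = -2πi·ΣRes = \frac{7 \pi \left(1 - 9 \omega\right) e^{- 9 \omega}}{18}

Case ω < 0 (upper half-plane, counterclockwise contour ⇒ F(ω) = +2πi·ΣRes):
  Res_{z = 9 i} g(z) = \frac{7 i \left(- 9 \omega - 1\right) e^{9 \omega}}{36} (pole of order 2)
  F(ω) = 2πi·ΣRes = \frac{7 \pi \left(9 \omega + 1\right) e^{9 \omega}}{18}

Both cases combine into a single formula in |ω|:

F(ω) = \frac{7 \pi \left(1 - 9 \left|{\omega}\right|\right) e^{- 9 \left|{\omega}\right|}}{18}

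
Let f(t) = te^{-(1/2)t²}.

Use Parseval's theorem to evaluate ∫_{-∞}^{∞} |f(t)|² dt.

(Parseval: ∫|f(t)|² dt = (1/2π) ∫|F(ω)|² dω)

∫|f(t)|² dt = \frac{\sqrt{\pi}}{2}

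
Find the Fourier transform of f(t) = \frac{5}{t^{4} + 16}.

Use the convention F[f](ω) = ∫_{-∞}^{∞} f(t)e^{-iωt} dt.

F(ω) = \frac{5 \pi e^{- \sqrt{2} \left|{\omega}\right|} \sin{\left(\sqrt{2} \left|{\omega}\right| + \frac{\pi}{4} \right)}}{8}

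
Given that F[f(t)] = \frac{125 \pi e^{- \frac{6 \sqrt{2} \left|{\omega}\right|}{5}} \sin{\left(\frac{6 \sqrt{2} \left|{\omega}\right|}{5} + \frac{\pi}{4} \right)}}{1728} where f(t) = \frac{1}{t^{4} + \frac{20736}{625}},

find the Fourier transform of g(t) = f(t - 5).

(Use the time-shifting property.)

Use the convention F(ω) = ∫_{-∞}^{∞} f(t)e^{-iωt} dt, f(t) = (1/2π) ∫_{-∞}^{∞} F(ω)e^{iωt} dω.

F[g](ω) = \frac{125 \pi e^{- 5 i \omega - \frac{6 \sqrt{2} \left|{\omega}\right|}{5}} \sin{\left(\frac{6 \sqrt{2} \left|{\omega}\right|}{5} + \frac{\pi}{4} \right)}}{1728}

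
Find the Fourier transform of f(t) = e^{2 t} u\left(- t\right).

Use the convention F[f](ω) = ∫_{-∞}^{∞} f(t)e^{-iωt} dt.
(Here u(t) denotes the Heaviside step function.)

F(ω) = \frac{i}{\omega + 2 i}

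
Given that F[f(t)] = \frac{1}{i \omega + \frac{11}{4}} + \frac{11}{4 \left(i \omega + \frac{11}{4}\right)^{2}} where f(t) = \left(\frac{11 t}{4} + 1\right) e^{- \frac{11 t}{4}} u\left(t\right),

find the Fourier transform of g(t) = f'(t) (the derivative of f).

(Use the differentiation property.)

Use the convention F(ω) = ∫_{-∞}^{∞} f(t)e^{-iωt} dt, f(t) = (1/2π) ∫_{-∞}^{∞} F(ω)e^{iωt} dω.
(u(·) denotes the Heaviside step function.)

F[g](ω) = \frac{8 \omega \left(2 \omega - 11 i\right)}{16 \omega^{2} - 88 i \omega - 121}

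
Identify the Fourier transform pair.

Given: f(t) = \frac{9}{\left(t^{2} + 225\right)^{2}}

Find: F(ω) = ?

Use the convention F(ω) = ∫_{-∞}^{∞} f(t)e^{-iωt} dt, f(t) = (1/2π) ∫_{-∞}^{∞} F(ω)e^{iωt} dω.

F(ω) = \frac{\pi \left(15 \left|{\omega}\right| + 1\right) e^{- 15 \left|{\omega}\right|}}{750}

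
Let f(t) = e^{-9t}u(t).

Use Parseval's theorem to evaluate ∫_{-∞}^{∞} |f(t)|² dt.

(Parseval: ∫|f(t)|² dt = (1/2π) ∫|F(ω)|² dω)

∫|f(t)|² dt = \frac{1}{18}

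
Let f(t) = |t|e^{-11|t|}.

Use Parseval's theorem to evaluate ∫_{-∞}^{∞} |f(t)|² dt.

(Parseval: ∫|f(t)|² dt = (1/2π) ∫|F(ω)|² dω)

∫|f(t)|² dt = \frac{1}{2662}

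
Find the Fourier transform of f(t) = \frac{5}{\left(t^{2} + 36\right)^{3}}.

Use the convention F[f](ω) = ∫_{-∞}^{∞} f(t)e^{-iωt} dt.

F(ω) = \frac{5 \pi \left(12 \omega^{2} + 6 \left|{\omega}\right| + 1\right) e^{- 6 \left|{\omega}\right|}}{20736}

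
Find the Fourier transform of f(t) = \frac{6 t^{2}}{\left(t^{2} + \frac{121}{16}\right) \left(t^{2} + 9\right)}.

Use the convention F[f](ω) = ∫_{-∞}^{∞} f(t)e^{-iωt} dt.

F(ω) = \frac{288 \pi e^{- 3 \left|{\omega}\right|}}{23} - \frac{264 \pi e^{- \frac{11 \left|{\omega}\right|}{4}}}{23}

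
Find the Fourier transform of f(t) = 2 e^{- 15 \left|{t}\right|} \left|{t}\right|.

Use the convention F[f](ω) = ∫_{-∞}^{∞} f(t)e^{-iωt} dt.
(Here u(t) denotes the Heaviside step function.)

F(ω) = \frac{4 \left(225 - \omega^{2}\right)}{\left(\omega^{2} + 225\right)^{2}}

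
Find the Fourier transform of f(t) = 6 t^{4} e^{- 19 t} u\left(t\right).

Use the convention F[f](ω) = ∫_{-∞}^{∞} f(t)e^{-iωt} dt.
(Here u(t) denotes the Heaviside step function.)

F(ω) = \frac{144}{\left(i \omega + 19\right)^{5}}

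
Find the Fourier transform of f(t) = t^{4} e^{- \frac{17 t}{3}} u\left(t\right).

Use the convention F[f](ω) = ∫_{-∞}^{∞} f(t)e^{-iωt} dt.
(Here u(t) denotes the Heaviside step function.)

F(ω) = \frac{5832}{\left(3 i \omega + 17\right)^{5}}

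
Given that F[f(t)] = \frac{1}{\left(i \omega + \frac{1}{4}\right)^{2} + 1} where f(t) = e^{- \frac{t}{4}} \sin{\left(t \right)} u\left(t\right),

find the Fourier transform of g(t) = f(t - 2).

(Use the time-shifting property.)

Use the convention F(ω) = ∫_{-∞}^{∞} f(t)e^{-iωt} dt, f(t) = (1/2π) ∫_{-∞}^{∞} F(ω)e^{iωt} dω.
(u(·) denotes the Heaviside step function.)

F[g](ω) = \frac{16 e^{- 2 i \omega}}{\left(4 i \omega + 1\right)^{2} + 16}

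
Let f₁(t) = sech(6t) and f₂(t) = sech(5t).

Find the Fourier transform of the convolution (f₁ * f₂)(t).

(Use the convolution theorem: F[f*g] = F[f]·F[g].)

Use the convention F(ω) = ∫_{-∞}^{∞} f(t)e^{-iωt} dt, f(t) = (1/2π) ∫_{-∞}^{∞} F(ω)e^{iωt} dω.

F[f₁*f₂](ω) = \frac{\pi^{2}}{30 \cosh{\left(\frac{\pi \omega}{12} \right)} \cosh{\left(\frac{\pi \omega}{10} \right)}}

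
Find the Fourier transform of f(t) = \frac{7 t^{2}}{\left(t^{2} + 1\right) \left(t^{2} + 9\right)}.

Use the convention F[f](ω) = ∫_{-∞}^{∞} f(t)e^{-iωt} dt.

F(ω) = \frac{7 \pi \left(3 - e^{2 \left|{\omega}\right|}\right) e^{- 3 \left|{\omega}\right|}}{8}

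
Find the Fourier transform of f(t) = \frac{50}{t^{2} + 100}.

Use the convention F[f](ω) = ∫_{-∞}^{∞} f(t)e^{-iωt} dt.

F(ω) = 5 \pi e^{- 10 \left|{\omega}\right|}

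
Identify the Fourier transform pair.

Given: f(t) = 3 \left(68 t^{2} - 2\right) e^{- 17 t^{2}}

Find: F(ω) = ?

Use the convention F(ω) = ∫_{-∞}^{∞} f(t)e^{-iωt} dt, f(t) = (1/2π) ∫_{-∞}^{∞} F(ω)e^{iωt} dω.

F(ω) = - \frac{3 \sqrt{17} \sqrt{\pi} \omega^{2} e^{- \frac{\omega^{2}}{68}}}{289}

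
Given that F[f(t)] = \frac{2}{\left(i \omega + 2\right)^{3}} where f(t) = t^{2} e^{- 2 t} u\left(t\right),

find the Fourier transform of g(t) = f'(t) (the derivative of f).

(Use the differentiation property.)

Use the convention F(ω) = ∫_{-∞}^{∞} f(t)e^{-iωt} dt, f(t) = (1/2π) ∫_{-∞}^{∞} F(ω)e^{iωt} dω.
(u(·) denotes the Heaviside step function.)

F[g](ω) = \frac{2 i \omega}{\left(i \omega + 2\right)^{3}}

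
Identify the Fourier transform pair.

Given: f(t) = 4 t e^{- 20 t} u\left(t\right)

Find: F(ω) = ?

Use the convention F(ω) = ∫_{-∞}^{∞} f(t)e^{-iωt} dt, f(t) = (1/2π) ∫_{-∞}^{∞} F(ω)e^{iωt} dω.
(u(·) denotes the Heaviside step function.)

F(ω) = \frac{4}{\left(i \omega + 20\right)^{2}}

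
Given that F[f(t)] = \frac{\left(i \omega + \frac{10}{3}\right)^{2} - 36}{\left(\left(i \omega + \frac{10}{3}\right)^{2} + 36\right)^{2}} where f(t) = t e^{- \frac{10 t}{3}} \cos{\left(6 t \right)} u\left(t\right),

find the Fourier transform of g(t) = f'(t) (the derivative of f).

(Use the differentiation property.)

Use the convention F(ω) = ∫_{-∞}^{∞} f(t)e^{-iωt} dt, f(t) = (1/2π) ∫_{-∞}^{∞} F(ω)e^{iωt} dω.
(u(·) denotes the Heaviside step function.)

F[g](ω) = \frac{9 i \omega \left(\left(3 i \omega + 10\right)^{2} - 324\right)}{\left(\left(3 i \omega + 10\right)^{2} + 324\right)^{2}}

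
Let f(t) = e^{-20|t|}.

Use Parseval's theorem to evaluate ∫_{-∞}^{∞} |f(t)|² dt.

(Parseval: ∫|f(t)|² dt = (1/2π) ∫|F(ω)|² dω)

∫|f(t)|² dt = \frac{1}{20}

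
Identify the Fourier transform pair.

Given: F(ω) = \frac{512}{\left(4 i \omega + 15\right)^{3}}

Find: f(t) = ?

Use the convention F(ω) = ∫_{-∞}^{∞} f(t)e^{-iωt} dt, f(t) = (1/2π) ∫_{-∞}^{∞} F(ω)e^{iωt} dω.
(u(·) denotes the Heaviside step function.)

f(t) = 4 t^{2} e^{- \frac{15 t}{4}} u\left(t\right)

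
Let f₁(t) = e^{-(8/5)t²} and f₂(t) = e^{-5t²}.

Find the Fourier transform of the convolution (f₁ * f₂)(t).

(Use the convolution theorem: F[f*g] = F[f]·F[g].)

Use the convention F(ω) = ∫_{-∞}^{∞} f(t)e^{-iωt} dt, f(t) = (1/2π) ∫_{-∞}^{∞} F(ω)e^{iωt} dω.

F[f₁*f₂](ω) = \frac{\sqrt{2} \pi e^{- \frac{33 \omega^{2}}{160}}}{4}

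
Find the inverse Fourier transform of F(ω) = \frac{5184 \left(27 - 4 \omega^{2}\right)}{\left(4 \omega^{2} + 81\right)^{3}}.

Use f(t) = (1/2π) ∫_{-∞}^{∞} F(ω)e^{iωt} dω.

f(t) = 6 t^{2} e^{- \frac{9 \left|{t}\right|}{2}}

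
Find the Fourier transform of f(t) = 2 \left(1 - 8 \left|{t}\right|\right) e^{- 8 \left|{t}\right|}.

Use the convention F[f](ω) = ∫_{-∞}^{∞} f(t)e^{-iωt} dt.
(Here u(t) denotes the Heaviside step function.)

F(ω) = \frac{64 \omega^{2}}{\left(\omega^{2} + 64\right)^{2}}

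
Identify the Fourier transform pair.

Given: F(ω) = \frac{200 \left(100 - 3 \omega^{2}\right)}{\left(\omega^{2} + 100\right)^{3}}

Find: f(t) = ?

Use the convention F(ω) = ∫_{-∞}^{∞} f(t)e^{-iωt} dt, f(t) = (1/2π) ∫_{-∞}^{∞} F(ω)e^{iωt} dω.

f(t) = 5 t^{2} e^{- 10 \left|{t}\right|}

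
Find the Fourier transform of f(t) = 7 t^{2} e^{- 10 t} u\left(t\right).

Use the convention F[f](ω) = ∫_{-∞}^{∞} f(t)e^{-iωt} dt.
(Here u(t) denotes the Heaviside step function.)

F(ω) = \frac{14}{\left(i \omega + 10\right)^{3}}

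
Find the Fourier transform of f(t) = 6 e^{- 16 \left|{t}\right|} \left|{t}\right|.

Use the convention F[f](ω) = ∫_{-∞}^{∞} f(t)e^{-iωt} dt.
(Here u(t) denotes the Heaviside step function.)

F(ω) = \frac{12 \left(256 - \omega^{2}\right)}{\left(\omega^{2} + 256\right)^{2}}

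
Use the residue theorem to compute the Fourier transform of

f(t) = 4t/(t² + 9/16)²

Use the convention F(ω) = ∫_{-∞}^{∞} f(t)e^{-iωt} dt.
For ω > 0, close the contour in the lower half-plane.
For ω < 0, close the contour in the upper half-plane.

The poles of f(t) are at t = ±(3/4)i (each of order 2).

Let g(z) = f(z)e^{-iωz}; for large |z| the factor e^{-iωz} decays in the lower half-plane when ω > 0 and in the upper half-plane when ω < 0.

Case ω > 0 (lower half-plane, clockwise contour ⇒ F(ω) = -2πi·ΣRes):
  Res_{z = - \frac{3 i}{4}} g(z) = \frac{4 \omega e^{- \frac{3 \omega}{4}}}{3} (pole of order 2)
  F(ω) = -2πi·ΣRes = - \frac{8 i \pi \omega e^{- \frac{3 \omega}{4}}}{3}

Case ω < 0 (upper half-plane, counterclockwise contour ⇒ F(ω) = +2πi·ΣRes):
  Res_{z = \frac{3 i}{4}} g(z) = - \frac{4 \omega e^{\frac{3 \omega}{4}}}{3} (pole of order 2)
  F(ω) = 2πi·ΣRes = - \frac{8 i \pi \omega e^{\frac{3 \omega}{4}}}{3}

Both cases combine into a single formula in |ω|:

F(ω) = - \frac{8 i \pi \omega e^{- \frac{3 \left|{\omega}\right|}{4}}}{3}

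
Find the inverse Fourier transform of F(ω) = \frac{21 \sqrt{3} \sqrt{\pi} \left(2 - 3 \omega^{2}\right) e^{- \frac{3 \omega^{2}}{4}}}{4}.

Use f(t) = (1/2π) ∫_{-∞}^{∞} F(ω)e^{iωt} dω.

f(t) = 7 t^{2} e^{- \frac{t^{2}}{3}}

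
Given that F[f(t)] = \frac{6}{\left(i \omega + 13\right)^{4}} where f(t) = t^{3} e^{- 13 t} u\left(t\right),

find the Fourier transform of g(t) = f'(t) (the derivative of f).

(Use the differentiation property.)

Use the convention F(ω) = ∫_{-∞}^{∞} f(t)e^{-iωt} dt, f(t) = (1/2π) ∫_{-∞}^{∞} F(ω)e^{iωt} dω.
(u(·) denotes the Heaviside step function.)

F[g](ω) = \frac{6 i \omega}{\left(i \omega + 13\right)^{4}}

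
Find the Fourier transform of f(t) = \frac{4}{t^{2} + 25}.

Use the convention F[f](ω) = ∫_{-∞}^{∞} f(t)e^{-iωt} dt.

F(ω) = \frac{4 \pi e^{- 5 \left|{\omega}\right|}}{5}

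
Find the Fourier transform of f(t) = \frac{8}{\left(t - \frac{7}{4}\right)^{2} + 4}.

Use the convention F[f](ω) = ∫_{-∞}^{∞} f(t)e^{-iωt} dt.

F(ω) = 4 \pi e^{- \frac{7 i \omega}{4} - 2 \left|{\omega}\right|}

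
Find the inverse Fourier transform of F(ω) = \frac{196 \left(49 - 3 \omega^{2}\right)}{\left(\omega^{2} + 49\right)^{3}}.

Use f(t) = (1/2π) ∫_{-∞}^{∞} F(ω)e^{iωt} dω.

f(t) = 7 t^{2} e^{- 7 \left|{t}\right|}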